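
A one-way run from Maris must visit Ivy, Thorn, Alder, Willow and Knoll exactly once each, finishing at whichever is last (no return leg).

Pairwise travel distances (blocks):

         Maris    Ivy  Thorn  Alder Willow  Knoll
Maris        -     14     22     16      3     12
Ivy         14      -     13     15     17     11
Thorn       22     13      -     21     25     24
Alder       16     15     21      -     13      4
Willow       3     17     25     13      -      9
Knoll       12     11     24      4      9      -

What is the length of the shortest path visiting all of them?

Shortest open route: 44 blocks.

There are 5! = 120 possible orderings.
Maris → Ivy → Thorn → Alder → Willow → Knoll: 14+13+21+13+9 = 70
Maris → Ivy → Thorn → Alder → Knoll → Willow: 14+13+21+4+9 = 61
Maris → Ivy → Thorn → Willow → Alder → Knoll: 14+13+25+13+4 = 69
Maris → Ivy → Thorn → Willow → Knoll → Alder: 14+13+25+9+4 = 65
Maris → Ivy → Thorn → Knoll → Alder → Willow: 14+13+24+4+13 = 68
Maris → Ivy → Thorn → Knoll → Willow → Alder: 14+13+24+9+13 = 73
Maris → Ivy → Alder → Thorn → Willow → Knoll: 14+15+21+25+9 = 84
Maris → Ivy → Alder → Thorn → Knoll → Willow: 14+15+21+24+9 = 83
Maris → Ivy → Alder → Willow → Thorn → Knoll: 14+15+13+25+24 = 91
Maris → Ivy → Alder → Willow → Knoll → Thorn: 14+15+13+9+24 = 75
Maris → Ivy → Alder → Knoll → Thorn → Willow: 14+15+4+24+25 = 82
Maris → Ivy → Alder → Knoll → Willow → Thorn: 14+15+4+9+25 = 67
Maris → Ivy → Willow → Thorn → Alder → Knoll: 14+17+25+21+4 = 81
Maris → Ivy → Willow → Thorn → Knoll → Alder: 14+17+25+24+4 = 84
… (106 more)
Maris → Willow → Alder → Knoll → Ivy → Thorn: 3+13+4+11+13 = 44  ← best
The minimum is 44.
One shortest path: Maris → Willow → Alder → Knoll → Ivy → Thorn.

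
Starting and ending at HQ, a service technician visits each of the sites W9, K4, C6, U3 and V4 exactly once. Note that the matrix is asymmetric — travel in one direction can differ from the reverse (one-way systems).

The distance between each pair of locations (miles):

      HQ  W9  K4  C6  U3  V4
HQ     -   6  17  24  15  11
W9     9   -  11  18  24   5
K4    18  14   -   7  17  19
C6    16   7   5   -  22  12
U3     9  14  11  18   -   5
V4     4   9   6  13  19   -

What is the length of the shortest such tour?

Minimum total distance: 49 miles.

HQ-W9-K4-C6-U3-V4-HQ: 6+11+7+22+5+4 = 55
HQ-W9-K4-C6-V4-U3-HQ: 6+11+7+12+19+9 = 64
HQ-W9-K4-U3-C6-V4-HQ: 6+11+17+18+12+4 = 68
HQ-W9-K4-U3-V4-C6-HQ: 6+11+17+5+13+16 = 68
HQ-W9-K4-V4-C6-U3-HQ: 6+11+19+13+22+9 = 80
HQ-W9-K4-V4-U3-C6-HQ: 6+11+19+19+18+16 = 89
HQ-W9-C6-K4-U3-V4-HQ: 6+18+5+17+5+4 = 55
HQ-W9-C6-K4-V4-U3-HQ: 6+18+5+19+19+9 = 76
HQ-W9-C6-U3-K4-V4-HQ: 6+18+22+11+19+4 = 80
HQ-W9-C6-U3-V4-K4-HQ: 6+18+22+5+6+18 = 75
HQ-W9-C6-V4-K4-U3-HQ: 6+18+12+6+17+9 = 68
HQ-W9-C6-V4-U3-K4-HQ: 6+18+12+19+11+18 = 84
HQ-W9-U3-K4-C6-V4-HQ: 6+24+11+7+12+4 = 64
HQ-W9-U3-K4-V4-C6-HQ: 6+24+11+19+13+16 = 89
… (106 more)
HQ-U3-K4-C6-W9-V4-HQ: 15+11+7+7+5+4 = 49  ← best
The minimum is 49.
One optimal route: HQ → U3 → K4 → C6 → W9 → V4 → HQ.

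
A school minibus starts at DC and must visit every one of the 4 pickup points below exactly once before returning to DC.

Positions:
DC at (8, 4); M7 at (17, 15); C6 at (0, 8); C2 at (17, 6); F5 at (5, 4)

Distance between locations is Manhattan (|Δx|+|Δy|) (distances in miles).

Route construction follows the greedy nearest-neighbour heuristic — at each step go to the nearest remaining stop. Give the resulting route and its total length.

At DC the remaining stops are F5 3, C2 11, C6 12, M7 20; go to F5.
At F5 the remaining stops are C6 9, C2 14, M7 23; go to C6.
At C6 the remaining stops are C2 19, M7 24; go to C2.
At C2 the remaining stops are M7 9; go to M7.
Return M7→DC: 20.
Total = 3 + 9 + 19 + 9 + 20 = 60.

Total distance 60 miles via the nearest-neighbour route DC → F5 → C6 → C2 → M7 → DC.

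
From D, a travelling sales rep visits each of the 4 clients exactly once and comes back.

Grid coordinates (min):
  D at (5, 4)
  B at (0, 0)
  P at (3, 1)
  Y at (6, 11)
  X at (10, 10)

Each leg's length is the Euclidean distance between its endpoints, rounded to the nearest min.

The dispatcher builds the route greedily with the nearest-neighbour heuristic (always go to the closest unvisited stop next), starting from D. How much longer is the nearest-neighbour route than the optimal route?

From D: P=4, B=6, Y=7, X=8 → choose P (4).
From P: B=3, Y=10, X=11 → choose B (3).
From B: Y=13, X=14 → choose Y (13).
From Y: X=4 → choose X (4).
NN route D → P → B → Y → X → D costs 32.
Optimal: D → B → P → Y → X → D costs 31 (by enumerating all 12 distinct tours).
Excess = 32 − 31 = 1.

The nearest-neighbour route is 1 min longer than optimal.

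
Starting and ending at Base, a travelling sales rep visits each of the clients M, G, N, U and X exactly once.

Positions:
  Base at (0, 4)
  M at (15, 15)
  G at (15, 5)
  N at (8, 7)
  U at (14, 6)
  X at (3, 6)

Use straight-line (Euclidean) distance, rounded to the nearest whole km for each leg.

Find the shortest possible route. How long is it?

With 5 stops there are 5!/2 = 60 distinct round trips (a route and its reverse cost the same).
Base→M→G→N→U→X→Base: 19+10+7+6+11+4 = 57
Base→M→G→N→X→U→Base: 19+10+7+5+11+14 = 66
Base→M→G→U→N→X→Base: 19+10+1+6+5+4 = 45
Base→M→G→U→X→N→Base: 19+10+1+11+5+9 = 55
Base→M→G→X→N→U→Base: 19+10+12+5+6+14 = 66
Base→M→G→X→U→N→Base: 19+10+12+11+6+9 = 67
Base→M→N→G→U→X→Base: 19+11+7+1+11+4 = 53
Base→M→N→G→X→U→Base: 19+11+7+12+11+14 = 74
Base→M→N→U→G→X→Base: 19+11+6+1+12+4 = 53
Base→M→N→U→X→G→Base: 19+11+6+11+12+15 = 74
Base→M→N→X→G→U→Base: 19+11+5+12+1+14 = 62
Base→M→N→X→U→G→Base: 19+11+5+11+1+15 = 62
Base→M→U→G→N→X→Base: 19+9+1+7+5+4 = 45
Base→M→U→G→X→N→Base: 19+9+1+12+5+9 = 55
… (46 more)
The minimum is 45.
One optimal route: Base → M → G → U → N → X → Base (or its reverse).

Minimum total distance: 45 km.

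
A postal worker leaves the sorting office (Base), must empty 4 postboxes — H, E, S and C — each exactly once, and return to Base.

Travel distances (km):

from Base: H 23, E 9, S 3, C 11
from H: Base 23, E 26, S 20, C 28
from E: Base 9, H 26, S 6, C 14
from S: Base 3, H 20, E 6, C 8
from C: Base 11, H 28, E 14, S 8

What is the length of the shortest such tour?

Shortest round trip = 74 km.

Base → H → E → S → C → Base: 23+26+6+8+11 = 74
Base → H → E → C → S → Base: 23+26+14+8+3 = 74
Base → H → S → E → C → Base: 23+20+6+14+11 = 74
Base → H → S → C → E → Base: 23+20+8+14+9 = 74
Base → H → C → E → S → Base: 23+28+14+6+3 = 74
Base → H → C → S → E → Base: 23+28+8+6+9 = 74
Base → E → H → S → C → Base: 9+26+20+8+11 = 74
Base → E → H → C → S → Base: 9+26+28+8+3 = 74
Base → E → S → H → C → Base: 9+6+20+28+11 = 74
Base → E → C → H → S → Base: 9+14+28+20+3 = 74
Base → S → H → E → C → Base: 3+20+26+14+11 = 74
Base → S → E → H → C → Base: 3+6+26+28+11 = 74
The minimum is 74.
One optimal route: Base → H → E → S → C → Base (or its reverse).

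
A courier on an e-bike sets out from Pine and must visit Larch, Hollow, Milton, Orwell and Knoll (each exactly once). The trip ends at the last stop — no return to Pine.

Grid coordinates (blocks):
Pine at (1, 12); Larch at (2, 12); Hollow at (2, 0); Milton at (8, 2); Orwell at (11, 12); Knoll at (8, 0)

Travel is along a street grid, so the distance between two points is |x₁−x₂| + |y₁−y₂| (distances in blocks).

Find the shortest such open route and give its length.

Minimum one-way distance = 31 blocks.

There are 5! = 120 possible orderings.
Pine - Larch - Hollow - Milton - Orwell - Knoll: 1+12+8+13+15 = 49
Pine - Larch - Hollow - Milton - Knoll - Orwell: 1+12+8+2+15 = 38
Pine - Larch - Hollow - Orwell - Milton - Knoll: 1+12+21+13+2 = 49
Pine - Larch - Hollow - Orwell - Knoll - Milton: 1+12+21+15+2 = 51
Pine - Larch - Hollow - Knoll - Milton - Orwell: 1+12+6+2+13 = 34
Pine - Larch - Hollow - Knoll - Orwell - Milton: 1+12+6+15+13 = 47
Pine - Larch - Milton - Hollow - Orwell - Knoll: 1+16+8+21+15 = 61
Pine - Larch - Milton - Hollow - Knoll - Orwell: 1+16+8+6+15 = 46
Pine - Larch - Milton - Orwell - Hollow - Knoll: 1+16+13+21+6 = 57
Pine - Larch - Milton - Orwell - Knoll - Hollow: 1+16+13+15+6 = 51
Pine - Larch - Milton - Knoll - Hollow - Orwell: 1+16+2+6+21 = 46
Pine - Larch - Milton - Knoll - Orwell - Hollow: 1+16+2+15+21 = 55
Pine - Larch - Orwell - Hollow - Milton - Knoll: 1+9+21+8+2 = 41
Pine - Larch - Orwell - Hollow - Knoll - Milton: 1+9+21+6+2 = 39
… (106 more)
Pine - Larch - Orwell - Milton - Knoll - Hollow: 1+9+13+2+6 = 31  ← best
The minimum is 31.
One shortest path: Pine → Larch → Orwell → Milton → Knoll → Hollow.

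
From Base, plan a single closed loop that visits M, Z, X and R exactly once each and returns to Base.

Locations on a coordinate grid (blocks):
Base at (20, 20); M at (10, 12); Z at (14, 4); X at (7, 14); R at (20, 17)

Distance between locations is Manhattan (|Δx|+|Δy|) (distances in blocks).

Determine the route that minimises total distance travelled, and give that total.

Minimum total distance: 58 blocks.

With 4 stops there are 4!/2 = 12 distinct round trips (a route and its reverse cost the same).
Base-M-Z-X-R-Base: 18+12+17+16+3 = 66
Base-M-Z-R-X-Base: 18+12+19+16+19 = 84
Base-M-X-Z-R-Base: 18+5+17+19+3 = 62
Base-M-X-R-Z-Base: 18+5+16+19+22 = 80
Base-M-R-Z-X-Base: 18+15+19+17+19 = 88
Base-M-R-X-Z-Base: 18+15+16+17+22 = 88
Base-Z-M-X-R-Base: 22+12+5+16+3 = 58
Base-Z-M-R-X-Base: 22+12+15+16+19 = 84
Base-Z-X-M-R-Base: 22+17+5+15+3 = 62
Base-Z-R-M-X-Base: 22+19+15+5+19 = 80
Base-X-M-Z-R-Base: 19+5+12+19+3 = 58
Base-X-Z-M-R-Base: 19+17+12+15+3 = 66
The minimum is 58.
One optimal route: Base → Z → M → X → R → Base (or its reverse).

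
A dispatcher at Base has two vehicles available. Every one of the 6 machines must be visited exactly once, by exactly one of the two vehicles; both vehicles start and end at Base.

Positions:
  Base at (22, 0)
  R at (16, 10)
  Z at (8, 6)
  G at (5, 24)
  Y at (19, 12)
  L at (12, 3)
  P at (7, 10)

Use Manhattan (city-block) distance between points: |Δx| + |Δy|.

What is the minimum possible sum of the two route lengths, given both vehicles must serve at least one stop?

Try each way of splitting the stops between the two vehicles (each non-empty) and, for each split, find the best tour for each vehicle:
  {R} + {Z, G, Y, L, P}: 32 + 82 = 114
  {Z} + {R, G, Y, L, P}: 40 + 86 = 126
  {R, Z} + {G, Y, L, P}: 48 + 82 = 130
  {G} + {R, Z, Y, L, P}: 82 + 54 = 136
  {R, G} + {Z, Y, L, P}: 82 + 54 = 136
  {Z, G} + {R, Y, L, P}: 82 + 54 = 136
  … (31 splits in total)
  {Y} + {R, Z, G, L, P}: 30 + 82 = 112  ← best
Best: vehicle 1 Base → Y → Base = 30; vehicle 2 Base → R → G → P → Z → L → Base = 82; combined 112.

112 — the smallest possible combined total.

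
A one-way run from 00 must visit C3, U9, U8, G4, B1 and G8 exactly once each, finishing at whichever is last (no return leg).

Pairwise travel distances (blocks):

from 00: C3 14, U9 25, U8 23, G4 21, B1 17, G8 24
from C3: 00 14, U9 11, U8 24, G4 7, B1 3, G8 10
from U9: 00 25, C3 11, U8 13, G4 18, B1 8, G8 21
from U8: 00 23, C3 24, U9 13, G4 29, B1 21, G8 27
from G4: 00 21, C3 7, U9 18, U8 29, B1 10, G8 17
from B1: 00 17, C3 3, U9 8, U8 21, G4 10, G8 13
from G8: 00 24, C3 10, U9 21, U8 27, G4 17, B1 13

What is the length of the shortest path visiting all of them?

There are 6! = 720 possible orderings.
00 - C3 - U9 - U8 - G4 - B1 - G8: 14+11+13+29+10+13 = 90
00 - C3 - U9 - U8 - G4 - G8 - B1: 14+11+13+29+17+13 = 97
00 - C3 - U9 - U8 - B1 - G4 - G8: 14+11+13+21+10+17 = 86
00 - C3 - U9 - U8 - B1 - G8 - G4: 14+11+13+21+13+17 = 89
00 - C3 - U9 - U8 - G8 - G4 - B1: 14+11+13+27+17+10 = 92
00 - C3 - U9 - U8 - G8 - B1 - G4: 14+11+13+27+13+10 = 88
00 - C3 - U9 - G4 - U8 - B1 - G8: 14+11+18+29+21+13 = 106
00 - C3 - U9 - G4 - U8 - G8 - B1: 14+11+18+29+27+13 = 112
… (712 more)
00 - U8 - U9 - B1 - C3 - G4 - G8: 23+13+8+3+7+17 = 71  ← best
The minimum is 71.
One shortest path: 00 → U8 → U9 → B1 → C3 → G4 → G8.

Shortest open route: 71 blocks.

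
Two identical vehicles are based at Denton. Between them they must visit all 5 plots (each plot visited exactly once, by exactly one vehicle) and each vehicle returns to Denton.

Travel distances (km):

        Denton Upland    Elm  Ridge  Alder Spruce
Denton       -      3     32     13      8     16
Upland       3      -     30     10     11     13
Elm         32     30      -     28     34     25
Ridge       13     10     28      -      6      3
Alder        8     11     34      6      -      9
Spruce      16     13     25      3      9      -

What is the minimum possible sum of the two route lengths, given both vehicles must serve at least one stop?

There are 2^4 − 1 = 15 ways to divide the 5 stops into two non-empty groups. For each, the best each vehicle can do is its own shortest tour through its group:
  {Upland} + {Elm, Ridge, Alder, Spruce}: 6 + 74 = 80
  {Elm} + {Upland, Ridge, Alder, Spruce}: 64 + 33 = 97
  {Upland, Elm} + {Ridge, Alder, Spruce}: 65 + 33 = 98
  {Ridge} + {Upland, Elm, Alder, Spruce}: 26 + 75 = 101
  {Upland, Ridge} + {Elm, Alder, Spruce}: 26 + 74 = 100
  {Elm, Ridge} + {Upland, Alder, Spruce}: 73 + 33 = 106
  … (15 splits in total)
Best: vehicle 1 Denton → Upland → Denton = 6; vehicle 2 Denton → Elm → Spruce → Ridge → Alder → Denton = 74; combined 80.

Minimum combined distance: 80 km.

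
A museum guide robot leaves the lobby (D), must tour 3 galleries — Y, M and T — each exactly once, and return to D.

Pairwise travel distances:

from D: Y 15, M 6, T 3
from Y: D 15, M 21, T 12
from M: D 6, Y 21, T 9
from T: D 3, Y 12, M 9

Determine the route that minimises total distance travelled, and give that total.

D → Y → M → T → D: 15+21+9+3 = 48
D → Y → T → M → D: 15+12+9+6 = 42
D → M → Y → T → D: 6+21+12+3 = 42
The minimum is 42.
One optimal route: D → Y → T → M → D (or its reverse).

Minimum total distance: 42.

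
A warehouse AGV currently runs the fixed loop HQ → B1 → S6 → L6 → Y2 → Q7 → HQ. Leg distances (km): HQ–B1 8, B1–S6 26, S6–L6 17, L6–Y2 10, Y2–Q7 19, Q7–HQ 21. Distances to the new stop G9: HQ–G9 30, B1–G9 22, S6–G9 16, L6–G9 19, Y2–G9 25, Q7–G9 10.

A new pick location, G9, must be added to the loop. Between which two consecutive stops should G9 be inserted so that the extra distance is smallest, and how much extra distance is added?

Adding 12 km by placing G9 on the B1–S6 leg.

Insertion cost between consecutive stops i–j is d(i,G9) + d(G9,j) − d(i,j):
  between HQ and B1: 30 + 22 − 8 = 44
  between B1 and S6: 22 + 16 − 26 = 12
  between S6 and L6: 16 + 19 − 17 = 18
  between L6 and Y2: 19 + 25 − 10 = 34
  between Y2 and Q7: 25 + 10 − 19 = 16
  between Q7 and HQ: 10 + 30 − 21 = 19
Cheapest insertion is between B1 and S6, adding 12.
New total = 101 + 12 = 113.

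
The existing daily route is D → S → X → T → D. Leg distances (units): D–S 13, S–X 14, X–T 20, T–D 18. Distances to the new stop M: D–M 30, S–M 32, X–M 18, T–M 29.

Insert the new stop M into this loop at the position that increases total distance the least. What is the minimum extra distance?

Adding 27 by placing M on the X–T leg.

Insertion cost between consecutive stops i–j is d(i,M) + d(M,j) − d(i,j):
  between D and S: 30 + 32 − 13 = 49
  between S and X: 32 + 18 − 14 = 36
  between X and T: 18 + 29 − 20 = 27
  between T and D: 29 + 30 − 18 = 41
Cheapest insertion is between X and T, adding 27.
New total = 65 + 27 = 92.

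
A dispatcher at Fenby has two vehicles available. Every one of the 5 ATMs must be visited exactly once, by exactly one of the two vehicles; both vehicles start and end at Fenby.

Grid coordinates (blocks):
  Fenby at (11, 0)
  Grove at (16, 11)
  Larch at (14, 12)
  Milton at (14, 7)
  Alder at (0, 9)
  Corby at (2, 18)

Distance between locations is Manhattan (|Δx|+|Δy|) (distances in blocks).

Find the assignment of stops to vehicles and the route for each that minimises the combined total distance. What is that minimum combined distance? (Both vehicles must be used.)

There are 2^4 − 1 = 15 ways to divide the 5 stops into two non-empty groups. For each, the best each vehicle can do is its own shortest tour through its group:
  {Grove} + {Larch, Milton, Alder, Corby}: 32 + 64 = 96
  {Larch} + {Grove, Milton, Alder, Corby}: 30 + 68 = 98
  {Grove, Larch} + {Milton, Alder, Corby}: 34 + 64 = 98
  {Milton} + {Grove, Larch, Alder, Corby}: 20 + 68 = 88
  {Grove, Milton} + {Larch, Alder, Corby}: 32 + 64 = 96
  {Larch, Milton} + {Grove, Alder, Corby}: 30 + 68 = 98
  … (15 splits in total)
Best: vehicle 1 Fenby → Milton → Fenby = 20; vehicle 2 Fenby → Grove → Larch → Corby → Alder → Fenby = 68; combined 88.

88 blocks — the smallest possible combined total.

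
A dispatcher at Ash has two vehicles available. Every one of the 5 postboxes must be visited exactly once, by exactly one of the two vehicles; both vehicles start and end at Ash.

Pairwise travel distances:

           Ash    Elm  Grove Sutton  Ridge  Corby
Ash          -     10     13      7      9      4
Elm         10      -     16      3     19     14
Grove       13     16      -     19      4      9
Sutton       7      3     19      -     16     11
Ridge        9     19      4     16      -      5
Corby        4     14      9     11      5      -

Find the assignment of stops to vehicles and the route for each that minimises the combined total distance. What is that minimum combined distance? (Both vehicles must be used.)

Try each way of splitting the stops between the two vehicles (each non-empty) and, for each split, find the best tour for each vehicle:
  {Elm} + {Grove, Sutton, Ridge, Corby}: 20 + 39 = 59
  {Grove} + {Elm, Sutton, Ridge, Corby}: 26 + 38 = 64
  {Elm, Grove} + {Sutton, Ridge, Corby}: 39 + 32 = 71
  {Sutton} + {Elm, Grove, Ridge, Corby}: 14 + 39 = 53
  {Elm, Sutton} + {Grove, Ridge, Corby}: 20 + 26 = 46
  {Grove, Sutton} + {Elm, Ridge, Corby}: 39 + 38 = 77
  … (15 splits in total)
Best: vehicle 1 Ash → Elm → Sutton → Ash = 20; vehicle 2 Ash → Grove → Ridge → Corby → Ash = 26; combined 46.

46 — the smallest possible combined total.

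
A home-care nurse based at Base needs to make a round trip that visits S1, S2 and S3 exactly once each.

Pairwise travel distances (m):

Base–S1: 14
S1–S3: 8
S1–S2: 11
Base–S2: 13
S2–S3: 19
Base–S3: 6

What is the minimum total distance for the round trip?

With 3 stops there are 3!/2 = 3 distinct round trips (a route and its reverse cost the same).
Base→S1→S2→S3→Base: 14+11+19+6 = 50
Base→S1→S3→S2→Base: 14+8+19+13 = 54
Base→S2→S1→S3→Base: 13+11+8+6 = 38
The minimum is 38.
One optimal route: Base → S2 → S1 → S3 → Base (or its reverse).

Shortest round trip = 38 m.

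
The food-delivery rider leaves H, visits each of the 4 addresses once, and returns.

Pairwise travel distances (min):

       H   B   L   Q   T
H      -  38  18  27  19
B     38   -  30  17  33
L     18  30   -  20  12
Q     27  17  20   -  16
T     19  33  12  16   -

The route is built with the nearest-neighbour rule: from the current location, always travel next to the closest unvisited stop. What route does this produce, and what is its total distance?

Nearest-neighbour total = 101 min; route H → L → T → Q → B → H.

From H: distances to unvisited — L=18, T=19, Q=27, B=38. Nearest is L (18).
From L: distances to unvisited — T=12, Q=20, B=30. Nearest is T (12).
From T: distances to unvisited — Q=16, B=33. Nearest is Q (16).
From Q: distances to unvisited — B=17. Nearest is B (17).
Return B→H: 38.
Total = 18 + 12 + 16 + 17 + 38 = 101.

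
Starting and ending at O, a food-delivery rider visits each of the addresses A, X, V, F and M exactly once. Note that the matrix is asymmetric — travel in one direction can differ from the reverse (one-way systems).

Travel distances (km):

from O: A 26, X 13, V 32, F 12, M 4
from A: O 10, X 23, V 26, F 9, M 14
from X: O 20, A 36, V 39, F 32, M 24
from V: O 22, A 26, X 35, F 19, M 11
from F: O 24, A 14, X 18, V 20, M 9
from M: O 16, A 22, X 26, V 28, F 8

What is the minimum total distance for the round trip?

O-A-X-V-F-M-O: 26+23+39+19+9+16 = 132
O-A-X-V-M-F-O: 26+23+39+11+8+24 = 131
O-A-X-F-V-M-O: 26+23+32+20+11+16 = 128
O-A-X-F-M-V-O: 26+23+32+9+28+22 = 140
O-A-X-M-V-F-O: 26+23+24+28+19+24 = 144
O-A-X-M-F-V-O: 26+23+24+8+20+22 = 123
O-A-V-X-F-M-O: 26+26+35+32+9+16 = 144
O-A-V-X-M-F-O: 26+26+35+24+8+24 = 143
O-A-V-F-X-M-O: 26+26+19+18+24+16 = 129
O-A-V-F-M-X-O: 26+26+19+9+26+20 = 126
O-A-V-M-X-F-O: 26+26+11+26+32+24 = 145
O-A-V-M-F-X-O: 26+26+11+8+18+20 = 109
O-A-F-X-V-M-O: 26+9+18+39+11+16 = 119
O-A-F-X-M-V-O: 26+9+18+24+28+22 = 127
… (106 more)
O-X-V-M-F-A-O: 13+39+11+8+14+10 = 95  ← best
The minimum is 95.
One optimal route: O → X → V → M → F → A → O.

95 km — the shortest possible round trip.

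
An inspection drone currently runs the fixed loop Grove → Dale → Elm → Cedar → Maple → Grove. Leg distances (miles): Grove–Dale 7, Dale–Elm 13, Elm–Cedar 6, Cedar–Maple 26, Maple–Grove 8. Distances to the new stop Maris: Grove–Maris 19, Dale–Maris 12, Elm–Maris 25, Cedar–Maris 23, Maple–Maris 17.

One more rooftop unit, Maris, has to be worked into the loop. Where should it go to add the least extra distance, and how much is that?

Insertion cost between consecutive stops i–j is d(i,Maris) + d(Maris,j) − d(i,j):
  between Grove and Dale: 19 + 12 − 7 = 24
  between Dale and Elm: 12 + 25 − 13 = 24
  between Elm and Cedar: 25 + 23 − 6 = 42
  between Cedar and Maple: 23 + 17 − 26 = 14
  between Maple and Grove: 17 + 19 − 8 = 28
Cheapest insertion is between Cedar and Maple, adding 14.
New total = 60 + 14 = 74.

Minimum extra distance: 14 miles, inserting Maris between Cedar and Maple.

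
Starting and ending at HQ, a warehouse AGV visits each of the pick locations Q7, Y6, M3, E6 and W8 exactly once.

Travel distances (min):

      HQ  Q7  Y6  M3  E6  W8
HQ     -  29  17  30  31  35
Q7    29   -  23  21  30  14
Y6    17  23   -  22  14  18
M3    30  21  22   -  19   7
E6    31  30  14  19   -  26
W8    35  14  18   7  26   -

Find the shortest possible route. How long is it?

Shortest round trip = 100 min.

With 5 stops there are 5!/2 = 60 distinct round trips (a route and its reverse cost the same).
HQ → Q7 → Y6 → M3 → E6 → W8 → HQ: 29+23+22+19+26+35 = 154
HQ → Q7 → Y6 → M3 → W8 → E6 → HQ: 29+23+22+7+26+31 = 138
HQ → Q7 → Y6 → E6 → M3 → W8 → HQ: 29+23+14+19+7+35 = 127
HQ → Q7 → Y6 → E6 → W8 → M3 → HQ: 29+23+14+26+7+30 = 129
HQ → Q7 → Y6 → W8 → M3 → E6 → HQ: 29+23+18+7+19+31 = 127
HQ → Q7 → Y6 → W8 → E6 → M3 → HQ: 29+23+18+26+19+30 = 145
HQ → Q7 → M3 → Y6 → E6 → W8 → HQ: 29+21+22+14+26+35 = 147
HQ → Q7 → M3 → Y6 → W8 → E6 → HQ: 29+21+22+18+26+31 = 147
HQ → Q7 → M3 → E6 → Y6 → W8 → HQ: 29+21+19+14+18+35 = 136
HQ → Q7 → M3 → E6 → W8 → Y6 → HQ: 29+21+19+26+18+17 = 130
HQ → Q7 → M3 → W8 → Y6 → E6 → HQ: 29+21+7+18+14+31 = 120
HQ → Q7 → M3 → W8 → E6 → Y6 → HQ: 29+21+7+26+14+17 = 114
HQ → Q7 → E6 → Y6 → M3 → W8 → HQ: 29+30+14+22+7+35 = 137
HQ → Q7 → E6 → Y6 → W8 → M3 → HQ: 29+30+14+18+7+30 = 128
… (46 more)
HQ → Q7 → W8 → M3 → E6 → Y6 → HQ: 29+14+7+19+14+17 = 100  ← best
The minimum is 100.
One optimal route: HQ → Q7 → W8 → M3 → E6 → Y6 → HQ (or its reverse).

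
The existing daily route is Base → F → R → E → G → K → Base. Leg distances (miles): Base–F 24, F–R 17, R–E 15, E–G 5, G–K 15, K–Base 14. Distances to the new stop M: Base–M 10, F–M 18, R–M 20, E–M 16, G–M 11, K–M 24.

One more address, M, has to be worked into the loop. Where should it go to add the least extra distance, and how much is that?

+4 miles — insert M between Base and F.

Insertion cost between consecutive stops i–j is d(i,M) + d(M,j) − d(i,j):
  between Base and F: 10 + 18 − 24 = 4
  between F and R: 18 + 20 − 17 = 21
  between R and E: 20 + 16 − 15 = 21
  between E and G: 16 + 11 − 5 = 22
  between G and K: 11 + 24 − 15 = 20
  between K and Base: 24 + 10 − 14 = 20
Cheapest insertion is between Base and F, adding 4.
New total = 90 + 4 = 94.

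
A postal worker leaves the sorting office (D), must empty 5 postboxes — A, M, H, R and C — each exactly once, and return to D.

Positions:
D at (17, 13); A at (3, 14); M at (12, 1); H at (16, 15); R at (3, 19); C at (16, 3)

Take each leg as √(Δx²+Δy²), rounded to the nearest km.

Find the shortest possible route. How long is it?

51 km — the shortest possible round trip.

There are 60 distinct closed tours to check (reversals are equivalent).
D → A → M → H → R → C → D: 14+16+15+14+21+10 = 90
D → A → M → H → C → R → D: 14+16+15+12+21+15 = 93
D → A → M → R → H → C → D: 14+16+20+14+12+10 = 86
D → A → M → R → C → H → D: 14+16+20+21+12+2 = 85
D → A → M → C → H → R → D: 14+16+4+12+14+15 = 75
D → A → M → C → R → H → D: 14+16+4+21+14+2 = 71
D → A → H → M → R → C → D: 14+13+15+20+21+10 = 93
D → A → H → M → C → R → D: 14+13+15+4+21+15 = 82
D → A → H → R → M → C → D: 14+13+14+20+4+10 = 75
D → A → H → R → C → M → D: 14+13+14+21+4+13 = 79
D → A → H → C → M → R → D: 14+13+12+4+20+15 = 78
D → A → H → C → R → M → D: 14+13+12+21+20+13 = 93
D → A → R → M → H → C → D: 14+5+20+15+12+10 = 76
D → A → R → M → C → H → D: 14+5+20+4+12+2 = 57
… (46 more)
D → H → R → A → M → C → D: 2+14+5+16+4+10 = 51  ← best
The minimum is 51.
One optimal route: D → H → R → A → M → C → D (or its reverse).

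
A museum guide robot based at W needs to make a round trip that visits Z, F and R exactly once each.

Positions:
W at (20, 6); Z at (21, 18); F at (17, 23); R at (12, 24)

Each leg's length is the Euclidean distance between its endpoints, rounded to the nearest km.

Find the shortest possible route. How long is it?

With 3 stops there are 3!/2 = 3 distinct round trips (a route and its reverse cost the same).
W-Z-F-R-W: 12+6+5+20 = 43
W-Z-R-F-W: 12+11+5+17 = 45
W-F-Z-R-W: 17+6+11+20 = 54
The minimum is 43.
One optimal route: W → Z → F → R → W (or its reverse).

Shortest round trip = 43 km.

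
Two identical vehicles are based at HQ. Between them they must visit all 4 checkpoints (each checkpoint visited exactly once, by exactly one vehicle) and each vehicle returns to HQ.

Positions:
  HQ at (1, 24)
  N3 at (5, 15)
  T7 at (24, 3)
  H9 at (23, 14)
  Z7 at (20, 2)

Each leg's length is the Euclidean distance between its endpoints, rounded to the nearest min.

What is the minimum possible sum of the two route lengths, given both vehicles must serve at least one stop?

There are 2^3 − 1 = 7 ways to divide the 4 stops into two non-empty groups. For each, the best each vehicle can do is its own shortest tour through its group:
  {N3} + {T7, H9, Z7}: 20 + 68 = 88
  {T7} + {N3, H9, Z7}: 62 + 66 = 128
  {N3, T7} + {H9, Z7}: 63 + 65 = 128
  {H9} + {N3, T7, Z7}: 48 + 65 = 113
  {N3, H9} + {T7, Z7}: 52 + 64 = 116
  {T7, H9} + {N3, Z7}: 66 + 59 = 125
  … (7 splits in total)
Best: vehicle 1 HQ → N3 → HQ = 20; vehicle 2 HQ → H9 → T7 → Z7 → HQ = 68; combined 88.

Minimum combined distance: 88 min.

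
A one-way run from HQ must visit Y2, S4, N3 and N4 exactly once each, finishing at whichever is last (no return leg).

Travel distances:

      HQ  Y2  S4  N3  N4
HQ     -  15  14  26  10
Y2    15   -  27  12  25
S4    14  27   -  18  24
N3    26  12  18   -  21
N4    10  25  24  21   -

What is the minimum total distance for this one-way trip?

There are 4! = 24 possible orderings.
HQ - Y2 - S4 - N3 - N4: 15+27+18+21 = 81
HQ - Y2 - S4 - N4 - N3: 15+27+24+21 = 87
HQ - Y2 - N3 - S4 - N4: 15+12+18+24 = 69
HQ - Y2 - N3 - N4 - S4: 15+12+21+24 = 72
HQ - Y2 - N4 - S4 - N3: 15+25+24+18 = 82
HQ - Y2 - N4 - N3 - S4: 15+25+21+18 = 79
HQ - S4 - Y2 - N3 - N4: 14+27+12+21 = 74
HQ - S4 - Y2 - N4 - N3: 14+27+25+21 = 87
HQ - S4 - N3 - Y2 - N4: 14+18+12+25 = 69
HQ - S4 - N3 - N4 - Y2: 14+18+21+25 = 78
HQ - S4 - N4 - Y2 - N3: 14+24+25+12 = 75
HQ - S4 - N4 - N3 - Y2: 14+24+21+12 = 71
HQ - N3 - Y2 - S4 - N4: 26+12+27+24 = 89
HQ - N3 - Y2 - N4 - S4: 26+12+25+24 = 87
… (10 more)
HQ - N4 - S4 - N3 - Y2: 10+24+18+12 = 64  ← best
The minimum is 64.
One shortest path: HQ → N4 → S4 → N3 → Y2.

64 — the minimum one-way total.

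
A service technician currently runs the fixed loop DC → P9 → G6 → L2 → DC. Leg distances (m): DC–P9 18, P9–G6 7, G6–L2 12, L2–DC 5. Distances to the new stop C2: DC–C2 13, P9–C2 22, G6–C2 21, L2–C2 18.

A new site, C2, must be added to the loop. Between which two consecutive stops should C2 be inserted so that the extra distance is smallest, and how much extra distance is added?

Insertion cost between consecutive stops i–j is d(i,C2) + d(C2,j) − d(i,j):
  between DC and P9: 13 + 22 − 18 = 17
  between P9 and G6: 22 + 21 − 7 = 36
  between G6 and L2: 21 + 18 − 12 = 27
  between L2 and DC: 18 + 13 − 5 = 26
Cheapest insertion is between DC and P9, adding 17.
New total = 42 + 17 = 59.

Adding 17 m by placing C2 on the DC–P9 leg.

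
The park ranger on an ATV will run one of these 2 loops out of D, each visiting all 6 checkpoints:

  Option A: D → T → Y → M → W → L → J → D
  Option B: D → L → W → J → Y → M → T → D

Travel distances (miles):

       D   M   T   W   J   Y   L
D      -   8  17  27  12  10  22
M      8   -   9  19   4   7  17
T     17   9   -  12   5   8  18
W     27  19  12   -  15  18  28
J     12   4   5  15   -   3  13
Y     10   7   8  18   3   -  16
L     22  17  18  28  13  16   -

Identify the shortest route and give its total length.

Option A: 17 + 8 + 7 + 19 + 28 + 13 + 12 = 104
Option B: 22 + 28 + 15 + 3 + 7 + 9 + 17 = 101

Shortest is Option B, total 101 miles.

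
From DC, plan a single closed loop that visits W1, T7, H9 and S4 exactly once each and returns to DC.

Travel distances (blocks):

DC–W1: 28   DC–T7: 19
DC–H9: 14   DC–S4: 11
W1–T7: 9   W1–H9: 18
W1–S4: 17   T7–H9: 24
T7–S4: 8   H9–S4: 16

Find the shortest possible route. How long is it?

Minimum total distance: 60 blocks.

DC → W1 → T7 → H9 → S4 → DC: 28+9+24+16+11 = 88
DC → W1 → T7 → S4 → H9 → DC: 28+9+8+16+14 = 75
DC → W1 → H9 → T7 → S4 → DC: 28+18+24+8+11 = 89
DC → W1 → H9 → S4 → T7 → DC: 28+18+16+8+19 = 89
DC → W1 → S4 → T7 → H9 → DC: 28+17+8+24+14 = 91
DC → W1 → S4 → H9 → T7 → DC: 28+17+16+24+19 = 104
DC → T7 → W1 → H9 → S4 → DC: 19+9+18+16+11 = 73
DC → T7 → W1 → S4 → H9 → DC: 19+9+17+16+14 = 75
DC → T7 → H9 → W1 → S4 → DC: 19+24+18+17+11 = 89
DC → T7 → S4 → W1 → H9 → DC: 19+8+17+18+14 = 76
DC → H9 → W1 → T7 → S4 → DC: 14+18+9+8+11 = 60
DC → H9 → T7 → W1 → S4 → DC: 14+24+9+17+11 = 75
The minimum is 60.
One optimal route: DC → H9 → W1 → T7 → S4 → DC (or its reverse).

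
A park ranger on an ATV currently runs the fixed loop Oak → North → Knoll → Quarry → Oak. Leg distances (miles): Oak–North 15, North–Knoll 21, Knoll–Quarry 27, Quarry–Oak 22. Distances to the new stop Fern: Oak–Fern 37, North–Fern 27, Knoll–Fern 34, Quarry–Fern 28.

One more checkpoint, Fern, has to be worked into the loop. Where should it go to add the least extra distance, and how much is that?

Minimum extra distance: 35 miles, inserting Fern between Knoll and Quarry.

Insertion cost between consecutive stops i–j is d(i,Fern) + d(Fern,j) − d(i,j):
  between Oak and North: 37 + 27 − 15 = 49
  between North and Knoll: 27 + 34 − 21 = 40
  between Knoll and Quarry: 34 + 28 − 27 = 35
  between Quarry and Oak: 28 + 37 − 22 = 43
Cheapest insertion is between Knoll and Quarry, adding 35.
New total = 85 + 35 = 120.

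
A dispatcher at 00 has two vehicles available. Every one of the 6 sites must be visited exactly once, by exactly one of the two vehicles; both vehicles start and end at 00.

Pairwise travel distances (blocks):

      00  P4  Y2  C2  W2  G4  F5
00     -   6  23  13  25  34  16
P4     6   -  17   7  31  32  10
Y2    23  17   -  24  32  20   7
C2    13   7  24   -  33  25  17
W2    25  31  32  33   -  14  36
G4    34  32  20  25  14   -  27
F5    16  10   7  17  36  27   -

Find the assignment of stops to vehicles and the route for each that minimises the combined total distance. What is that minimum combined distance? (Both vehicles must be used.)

Check every non-empty split of the stops between the two vehicles; for each half take its own optimal tour:
  {P4} + {Y2, C2, W2, G4, F5}: 12 + 96 = 108
  {Y2} + {P4, C2, W2, G4, F5}: 46 + 96 = 142
  {P4, Y2} + {C2, W2, G4, F5}: 46 + 96 = 142
  {C2} + {P4, Y2, W2, G4, F5}: 26 + 82 = 108
  {P4, C2} + {Y2, W2, G4, F5}: 26 + 82 = 108
  {Y2, C2} + {P4, W2, G4, F5}: 60 + 82 = 142
  … (31 splits in total)
Best: vehicle 1 00 → P4 → 00 = 12; vehicle 2 00 → C2 → F5 → Y2 → G4 → W2 → 00 = 96; combined 108.

108 blocks — the smallest possible combined total.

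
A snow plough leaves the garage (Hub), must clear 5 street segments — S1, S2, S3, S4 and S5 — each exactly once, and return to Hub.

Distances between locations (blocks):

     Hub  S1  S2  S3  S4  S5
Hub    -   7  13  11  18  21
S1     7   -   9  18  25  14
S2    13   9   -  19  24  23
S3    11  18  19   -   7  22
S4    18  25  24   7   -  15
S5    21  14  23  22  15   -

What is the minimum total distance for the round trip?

Minimum total distance: 69 blocks.

There are 60 distinct closed tours to check (reversals are equivalent).
Hub - S1 - S2 - S3 - S4 - S5 - Hub: 7+9+19+7+15+21 = 78
Hub - S1 - S2 - S3 - S5 - S4 - Hub: 7+9+19+22+15+18 = 90
Hub - S1 - S2 - S4 - S3 - S5 - Hub: 7+9+24+7+22+21 = 90
Hub - S1 - S2 - S4 - S5 - S3 - Hub: 7+9+24+15+22+11 = 88
Hub - S1 - S2 - S5 - S3 - S4 - Hub: 7+9+23+22+7+18 = 86
Hub - S1 - S2 - S5 - S4 - S3 - Hub: 7+9+23+15+7+11 = 72
Hub - S1 - S3 - S2 - S4 - S5 - Hub: 7+18+19+24+15+21 = 104
Hub - S1 - S3 - S2 - S5 - S4 - Hub: 7+18+19+23+15+18 = 100
Hub - S1 - S3 - S4 - S2 - S5 - Hub: 7+18+7+24+23+21 = 100
Hub - S1 - S3 - S4 - S5 - S2 - Hub: 7+18+7+15+23+13 = 83
Hub - S1 - S3 - S5 - S2 - S4 - Hub: 7+18+22+23+24+18 = 112
Hub - S1 - S3 - S5 - S4 - S2 - Hub: 7+18+22+15+24+13 = 99
Hub - S1 - S4 - S2 - S3 - S5 - Hub: 7+25+24+19+22+21 = 118
Hub - S1 - S4 - S2 - S5 - S3 - Hub: 7+25+24+23+22+11 = 112
… (46 more)
Hub - S2 - S1 - S5 - S4 - S3 - Hub: 13+9+14+15+7+11 = 69  ← best
The minimum is 69.
One optimal route: Hub → S2 → S1 → S5 → S4 → S3 → Hub (or its reverse).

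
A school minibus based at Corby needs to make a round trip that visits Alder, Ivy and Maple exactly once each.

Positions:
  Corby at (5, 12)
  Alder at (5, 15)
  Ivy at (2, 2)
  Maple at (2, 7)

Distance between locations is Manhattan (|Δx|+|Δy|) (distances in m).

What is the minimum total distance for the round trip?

32 m — the shortest possible round trip.

With 3 stops there are 3!/2 = 3 distinct round trips (a route and its reverse cost the same).
Corby - Alder - Ivy - Maple - Corby: 3+16+5+8 = 32
Corby - Alder - Maple - Ivy - Corby: 3+11+5+13 = 32
Corby - Ivy - Alder - Maple - Corby: 13+16+11+8 = 48
The minimum is 32.
One optimal route: Corby → Alder → Ivy → Maple → Corby (or its reverse).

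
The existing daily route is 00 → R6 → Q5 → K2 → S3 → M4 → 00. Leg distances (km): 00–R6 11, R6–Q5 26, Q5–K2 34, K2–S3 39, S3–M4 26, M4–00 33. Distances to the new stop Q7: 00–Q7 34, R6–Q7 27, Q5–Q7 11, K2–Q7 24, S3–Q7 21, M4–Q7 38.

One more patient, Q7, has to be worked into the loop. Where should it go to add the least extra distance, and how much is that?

Insertion cost between consecutive stops i–j is d(i,Q7) + d(Q7,j) − d(i,j):
  between 00 and R6: 34 + 27 − 11 = 50
  between R6 and Q5: 27 + 11 − 26 = 12
  between Q5 and K2: 11 + 24 − 34 = 1
  between K2 and S3: 24 + 21 − 39 = 6
  between S3 and M4: 21 + 38 − 26 = 33
  between M4 and 00: 38 + 34 − 33 = 39
Cheapest insertion is between Q5 and K2, adding 1.
New total = 169 + 1 = 170.

+1 km — insert Q7 between Q5 and K2.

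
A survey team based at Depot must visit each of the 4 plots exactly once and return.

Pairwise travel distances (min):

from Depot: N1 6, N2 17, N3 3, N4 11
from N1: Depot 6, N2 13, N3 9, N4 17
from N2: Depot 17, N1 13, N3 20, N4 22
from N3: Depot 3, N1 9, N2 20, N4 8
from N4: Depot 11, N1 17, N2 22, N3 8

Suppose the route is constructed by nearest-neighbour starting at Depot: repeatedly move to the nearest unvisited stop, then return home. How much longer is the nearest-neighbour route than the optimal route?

Excess over optimum: 6 min.

From Depot: N3=3, N1=6, N4=11, N2=17 → choose N3 (3).
From N3: N4=8, N1=9, N2=20 → choose N4 (8).
From N4: N1=17, N2=22 → choose N1 (17).
From N1: N2=13 → choose N2 (13).
NN route Depot → N3 → N4 → N1 → N2 → Depot costs 58.
Optimal: Depot → N1 → N2 → N4 → N3 → Depot costs 52 (by enumerating all 12 distinct tours).
Excess = 58 − 52 = 6.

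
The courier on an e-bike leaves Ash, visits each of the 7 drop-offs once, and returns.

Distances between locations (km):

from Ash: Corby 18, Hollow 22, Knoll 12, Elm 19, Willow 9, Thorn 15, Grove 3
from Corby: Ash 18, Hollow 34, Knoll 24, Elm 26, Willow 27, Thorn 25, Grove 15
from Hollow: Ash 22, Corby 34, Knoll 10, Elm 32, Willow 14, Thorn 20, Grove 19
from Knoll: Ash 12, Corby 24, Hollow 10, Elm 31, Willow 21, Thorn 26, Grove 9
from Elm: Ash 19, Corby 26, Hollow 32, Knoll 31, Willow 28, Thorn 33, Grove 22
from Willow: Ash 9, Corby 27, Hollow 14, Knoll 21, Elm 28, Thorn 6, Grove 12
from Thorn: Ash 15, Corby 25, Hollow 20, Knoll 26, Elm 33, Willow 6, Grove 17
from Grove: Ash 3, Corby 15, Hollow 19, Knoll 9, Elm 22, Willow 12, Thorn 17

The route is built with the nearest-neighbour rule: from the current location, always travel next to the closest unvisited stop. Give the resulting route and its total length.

Ash → [Grove:3 / Willow:9 / Knoll:12 / Thorn:15 / Corby:18 / Elm:19 / Hollow:22] → Grove (3)
Grove → [Knoll:9 / Willow:12 / Corby:15 / Thorn:17 / Hollow:19 / Elm:22] → Knoll (9)
Knoll → [Hollow:10 / Willow:21 / Corby:24 / Thorn:26 / Elm:31] → Hollow (10)
Hollow → [Willow:14 / Thorn:20 / Elm:32 / Corby:34] → Willow (14)
Willow → [Thorn:6 / Corby:27 / Elm:28] → Thorn (6)
Thorn → [Corby:25 / Elm:33] → Corby (25)
Corby → [Elm:26] → Elm (26)
Return Elm→Ash: 19.
Total = 3 + 9 + 10 + 14 + 6 + 25 + 26 + 19 = 112.

Total distance 112 km via the nearest-neighbour route Ash → Grove → Knoll → Hollow → Willow → Thorn → Corby → Elm → Ash.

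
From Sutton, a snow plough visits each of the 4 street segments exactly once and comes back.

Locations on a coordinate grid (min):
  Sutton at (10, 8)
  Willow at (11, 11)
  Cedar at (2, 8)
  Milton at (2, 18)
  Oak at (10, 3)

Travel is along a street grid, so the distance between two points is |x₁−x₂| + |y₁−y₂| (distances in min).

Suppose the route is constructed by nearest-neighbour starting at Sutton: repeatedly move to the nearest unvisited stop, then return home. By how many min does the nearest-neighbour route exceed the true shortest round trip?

From Sutton: Willow=4, Oak=5, Cedar=8, Milton=18 → choose Willow (4).
From Willow: Oak=9, Cedar=12, Milton=16 → choose Oak (9).
From Oak: Cedar=13, Milton=23 → choose Cedar (13).
From Cedar: Milton=10 → choose Milton (10).
NN route Sutton → Willow → Oak → Cedar → Milton → Sutton costs 54.
Optimal: Sutton → Willow → Milton → Cedar → Oak → Sutton costs 48 (by enumerating all 12 distinct tours).
Excess = 54 − 48 = 6.

6 min longer than the optimal tour.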